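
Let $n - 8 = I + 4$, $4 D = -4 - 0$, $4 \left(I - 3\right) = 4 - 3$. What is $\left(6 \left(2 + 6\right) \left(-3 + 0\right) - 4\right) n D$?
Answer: $2257$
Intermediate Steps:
$I = \frac{13}{4}$ ($I = 3 + \frac{4 - 3}{4} = 3 + \frac{1}{4} \cdot 1 = 3 + \frac{1}{4} = \frac{13}{4} \approx 3.25$)
$D = -1$ ($D = \frac{-4 - 0}{4} = \frac{-4 + 0}{4} = \frac{1}{4} \left(-4\right) = -1$)
$n = \frac{61}{4}$ ($n = 8 + \left(\frac{13}{4} + 4\right) = 8 + \frac{29}{4} = \frac{61}{4} \approx 15.25$)
$\left(6 \left(2 + 6\right) \left(-3 + 0\right) - 4\right) n D = \left(6 \left(2 + 6\right) \left(-3 + 0\right) - 4\right) \frac{61}{4} \left(-1\right) = \left(6 \cdot 8 \left(-3\right) - 4\right) \frac{61}{4} \left(-1\right) = \left(6 \left(-24\right) - 4\right) \frac{61}{4} \left(-1\right) = \left(-144 - 4\right) \frac{61}{4} \left(-1\right) = \left(-148\right) \frac{61}{4} \left(-1\right) = \left(-2257\right) \left(-1\right) = 2257$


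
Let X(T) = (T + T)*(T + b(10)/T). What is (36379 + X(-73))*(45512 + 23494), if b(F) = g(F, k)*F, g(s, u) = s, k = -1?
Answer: 3259636422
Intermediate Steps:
b(F) = F² (b(F) = F*F = F²)
X(T) = 2*T*(T + 100/T) (X(T) = (T + T)*(T + 10²/T) = (2*T)*(T + 100/T) = 2*T*(T + 100/T))
(36379 + X(-73))*(45512 + 23494) = (36379 + (200 + 2*(-73)²))*(45512 + 23494) = (36379 + (200 + 2*5329))*69006 = (36379 + (200 + 10658))*69006 = (36379 + 10858)*69006 = 47237*69006 = 3259636422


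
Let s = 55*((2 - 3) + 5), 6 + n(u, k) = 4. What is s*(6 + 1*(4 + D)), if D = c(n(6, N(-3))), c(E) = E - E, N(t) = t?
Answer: 2200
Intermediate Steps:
n(u, k) = -2 (n(u, k) = -6 + 4 = -2)
c(E) = 0
D = 0
s = 220 (s = 55*(-1 + 5) = 55*4 = 220)
s*(6 + 1*(4 + D)) = 220*(6 + 1*(4 + 0)) = 220*(6 + 1*4) = 220*(6 + 4) = 220*10 = 2200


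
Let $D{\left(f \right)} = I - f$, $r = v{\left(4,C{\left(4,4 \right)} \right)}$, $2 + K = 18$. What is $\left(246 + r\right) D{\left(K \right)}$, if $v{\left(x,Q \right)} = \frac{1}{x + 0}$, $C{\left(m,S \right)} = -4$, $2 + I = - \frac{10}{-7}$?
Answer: $- \frac{28565}{7} \approx -4080.7$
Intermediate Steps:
$I = - \frac{4}{7}$ ($I = -2 - \frac{10}{-7} = -2 - - \frac{10}{7} = -2 + \frac{10}{7} = - \frac{4}{7} \approx -0.57143$)
$K = 16$ ($K = -2 + 18 = 16$)
$v{\left(x,Q \right)} = \frac{1}{x}$
$r = \frac{1}{4} \approx 0.25$
$D{\left(f \right)} = - \frac{4}{7} - f$
$\left(246 + r\right) D{\left(K \right)} = \left(246 + \frac{1}{4}\right) \left(- \frac{4}{7} - 16\right) = \frac{985 \left(- \frac{4}{7} - 16\right)}{4} = \frac{985}{4} \left(- \frac{116}{7}\right) = - \frac{28565}{7}$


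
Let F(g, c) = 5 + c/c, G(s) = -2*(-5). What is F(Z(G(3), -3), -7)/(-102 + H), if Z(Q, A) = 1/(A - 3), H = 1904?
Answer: 3/901 ≈ 0.0033296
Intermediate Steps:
G(s) = 10
Z(Q, A) = 1/(-3 + A)
F(g, c) = 6 (F(g, c) = 5 + 1 = 6)
F(Z(G(3), -3), -7)/(-102 + H) = 6/(-102 + 1904) = 6/1802 = 6*(1/1802) = 3/901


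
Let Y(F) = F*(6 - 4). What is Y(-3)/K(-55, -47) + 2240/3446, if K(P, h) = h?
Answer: 62978/80981 ≈ 0.77769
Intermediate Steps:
Y(F) = 2*F (Y(F) = F*2 = 2*F)
Y(-3)/K(-55, -47) + 2240/3446 = (2*(-3))/(-47) + 2240/3446 = -6*(-1/47) + 2240*(1/3446) = 6/47 + 1120/1723 = 62978/80981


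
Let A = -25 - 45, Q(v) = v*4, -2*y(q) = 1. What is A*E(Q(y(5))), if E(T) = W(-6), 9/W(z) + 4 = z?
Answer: 63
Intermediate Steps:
W(z) = 9/(-4 + z)
y(q) = -½ (y(q) = -½*1 = -½)
Q(v) = 4*v
E(T) = -9/10 (E(T) = 9/(-4 - 6) = 9/(-10) = 9*(-⅒) = -9/10)
A = -70
A*E(Q(y(5))) = -70*(-9/10) = 63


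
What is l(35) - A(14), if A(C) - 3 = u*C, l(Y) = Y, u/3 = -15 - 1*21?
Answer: 1544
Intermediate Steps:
u = -108 (u = 3*(-15 - 1*21) = 3*(-15 - 21) = 3*(-36) = -108)
A(C) = 3 - 108*C
l(35) - A(14) = 35 - (3 - 108*14) = 35 - (3 - 1512) = 35 - 1*(-1509) = 35 + 1509 = 1544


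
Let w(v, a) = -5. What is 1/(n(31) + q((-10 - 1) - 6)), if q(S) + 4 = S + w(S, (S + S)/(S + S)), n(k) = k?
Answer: 1/5 ≈ 0.20000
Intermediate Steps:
q(S) = -9 + S (q(S) = -4 + (S - 5) = -4 + (-5 + S) = -9 + S)
1/(n(31) + q((-10 - 1) - 6)) = 1/(31 + (-9 + ((-10 - 1) - 6))) = 1/(31 + (-9 + (-11 - 6))) = 1/(31 + (-9 - 17)) = 1/(31 - 26) = 1/5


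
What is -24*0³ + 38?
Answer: 38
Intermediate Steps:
-24*0³ + 38 = -24*0 + 38 = 0 + 38 = 38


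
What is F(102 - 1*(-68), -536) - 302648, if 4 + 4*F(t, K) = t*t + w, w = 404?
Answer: -295323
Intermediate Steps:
F(t, K) = 100 + t²/4 (F(t, K) = -1 + (t*t + 404)/4 = -1 + (t² + 404)/4 = -1 + (404 + t²)/4 = -1 + (101 + t²/4) = 100 + t²/4)
F(102 - 1*(-68), -536) - 302648 = (100 + (102 - 1*(-68))²/4) - 302648 = (100 + (102 + 68)²/4) - 302648 = (100 + (¼)*170²) - 302648 = (100 + (¼)*28900) - 302648 = (100 + 7225) - 302648 = 7325 - 302648 = -295323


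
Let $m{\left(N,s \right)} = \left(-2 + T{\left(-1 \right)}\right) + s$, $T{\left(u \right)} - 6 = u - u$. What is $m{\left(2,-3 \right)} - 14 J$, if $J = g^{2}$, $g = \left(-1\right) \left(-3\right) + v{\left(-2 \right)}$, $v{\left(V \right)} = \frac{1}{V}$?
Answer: $- \frac{173}{2} \approx -86.5$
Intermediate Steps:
$g = \frac{5}{2}$ ($g = \left(-1\right) \left(-3\right) + \frac{1}{-2} = 3 - \frac{1}{2} = \frac{5}{2} \approx 2.5$)
$T{\left(u \right)} = 6$ ($T{\left(u \right)} = 6 + \left(u - u\right) = 6 + 0 = 6$)
$J = \frac{25}{4}$ ($J = \left(\frac{5}{2}\right)^{2} = \frac{25}{4} \approx 6.25$)
$m{\left(N,s \right)} = 4 + s$ ($m{\left(N,s \right)} = \left(-2 + 6\right) + s = 4 + s$)
$m{\left(2,-3 \right)} - 14 J = \left(4 - 3\right) - \frac{175}{2} = 1 - \frac{175}{2} = - \frac{173}{2}$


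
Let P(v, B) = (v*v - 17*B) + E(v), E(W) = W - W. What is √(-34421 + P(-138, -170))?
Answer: I*√12487 ≈ 111.75*I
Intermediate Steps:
E(W) = 0
P(v, B) = v² - 17*B (P(v, B) = (v*v - 17*B) + 0 = (v² - 17*B) + 0 = v² - 17*B)
√(-34421 + P(-138, -170)) = √(-34421 + ((-138)² - 17*(-170))) = √(-34421 + (19044 + 2890)) = √(-34421 + 21934) = √(-12487) = I*√12487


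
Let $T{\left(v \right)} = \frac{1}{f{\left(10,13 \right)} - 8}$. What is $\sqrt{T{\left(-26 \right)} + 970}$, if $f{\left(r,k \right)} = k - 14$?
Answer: $\frac{\sqrt{8729}}{3} \approx 31.143$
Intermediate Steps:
$f{\left(r,k \right)} = -14 + k$
$T{\left(v \right)} = - \frac{1}{9}$ ($T{\left(v \right)} = \frac{1}{\left(-14 + 13\right) - 8} = \frac{1}{-1 - 8} = \frac{1}{-9} = - \frac{1}{9}$)
$\sqrt{T{\left(-26 \right)} + 970} = \sqrt{- \frac{1}{9} + 970} = \sqrt{\frac{8729}{9}} = \frac{\sqrt{8729}}{3}$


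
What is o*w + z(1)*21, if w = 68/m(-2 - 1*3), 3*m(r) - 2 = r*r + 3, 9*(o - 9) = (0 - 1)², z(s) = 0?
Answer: 2788/45 ≈ 61.956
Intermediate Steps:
o = 82/9 (o = 9 + (0 - 1)²/9 = 9 + (⅑)*(-1)² = 9 + (⅑)*1 = 9 + ⅑ = 82/9 ≈ 9.1111)
m(r) = 5/3 + r²/3 (m(r) = ⅔ + (r*r + 3)/3 = ⅔ + (r² + 3)/3 = ⅔ + (3 + r²)/3 = ⅔ + (1 + r²/3) = 5/3 + r²/3)
w = 34/5 (w = 68/(5/3 + (-2 - 1*3)²/3) = 68/(5/3 + (-2 - 3)²/3) = 68/(5/3 + (⅓)*(-5)²) = 68/(5/3 + (⅓)*25) = 68/(5/3 + 25/3) = 68/10 = 68*(⅒) = 34/5 ≈ 6.8000)
o*w + z(1)*21 = (82/9)*(34/5) + 0*21 = 2788/45 + 0 = 2788/45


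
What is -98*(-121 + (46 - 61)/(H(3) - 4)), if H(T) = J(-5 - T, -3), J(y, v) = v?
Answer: 11648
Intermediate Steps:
H(T) = -3
-98*(-121 + (46 - 61)/(H(3) - 4)) = -98*(-121 + (46 - 61)/(-3 - 4)) = -98*(-121 - 15/(-7)) = -98*(-121 - 15*(-1/7)) = -98*(-121 + 15/7) = -98*(-832/7) = 11648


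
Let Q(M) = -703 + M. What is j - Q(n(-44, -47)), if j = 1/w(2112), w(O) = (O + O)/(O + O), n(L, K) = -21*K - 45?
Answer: -238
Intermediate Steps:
n(L, K) = -45 - 21*K
w(O) = 1 (w(O) = (2*O)/((2*O)) = (2*O)*(1/(2*O)) = 1)
j = 1 (j = 1/1 = 1)
j - Q(n(-44, -47)) = 1 - (-703 + (-45 - 21*(-47))) = 1 - (-703 + (-45 + 987)) = 1 - (-703 + 942) = 1 - 1*239 = 1 - 239 = -238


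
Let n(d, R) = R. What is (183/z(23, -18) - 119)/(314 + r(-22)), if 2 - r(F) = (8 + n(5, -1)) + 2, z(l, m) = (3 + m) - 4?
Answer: -2444/5833 ≈ -0.41900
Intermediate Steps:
z(l, m) = -1 + m
r(F) = -7 (r(F) = 2 - ((8 - 1) + 2) = 2 - (7 + 2) = 2 - 1*9 = 2 - 9 = -7)
(183/z(23, -18) - 119)/(314 + r(-22)) = (183/(-1 - 18) - 119)/(314 - 7) = (183/(-19) - 119)/307 = (183*(-1/19) - 119)*(1/307) = (-183/19 - 119)*(1/307) = -2444/19*1/307 = -2444/5833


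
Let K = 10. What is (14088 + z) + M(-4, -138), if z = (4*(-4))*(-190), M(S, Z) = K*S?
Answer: 17088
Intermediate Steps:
M(S, Z) = 10*S
z = 3040 (z = -16*(-190) = 3040)
(14088 + z) + M(-4, -138) = (14088 + 3040) + 10*(-4) = 17128 - 40 = 17088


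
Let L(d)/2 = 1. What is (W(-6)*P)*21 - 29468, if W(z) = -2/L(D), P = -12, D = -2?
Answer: -29216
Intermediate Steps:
L(d) = 2 (L(d) = 2*1 = 2)
W(z) = -1 (W(z) = -2/2 = -2*½ = -1)
(W(-6)*P)*21 - 29468 = -1*(-12)*21 - 29468 = 12*21 - 29468 = 252 - 29468 = -29216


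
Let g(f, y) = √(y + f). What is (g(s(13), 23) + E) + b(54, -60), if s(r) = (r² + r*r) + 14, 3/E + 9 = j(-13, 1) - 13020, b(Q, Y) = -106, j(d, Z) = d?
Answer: -1382455/13042 + 5*√15 ≈ -86.635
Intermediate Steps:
E = -3/13042 (E = 3/(-9 + (-13 - 13020)) = 3/(-9 - 13033) = 3/(-13042) = 3*(-1/13042) = -3/13042 ≈ -0.00023003)
s(r) = 14 + 2*r² (s(r) = (r² + r²) + 14 = 2*r² + 14 = 14 + 2*r²)
g(f, y) = √(f + y)
(g(s(13), 23) + E) + b(54, -60) = (√((14 + 2*13²) + 23) - 3/13042) - 106 = (√((14 + 2*169) + 23) - 3/13042) - 106 = (√((14 + 338) + 23) - 3/13042) - 106 = (√(352 + 23) - 3/13042) - 106 = (√375 - 3/13042) - 106 = (5*√15 - 3/13042) - 106 = (-3/13042 + 5*√15) - 106 = -1382455/13042 + 5*√15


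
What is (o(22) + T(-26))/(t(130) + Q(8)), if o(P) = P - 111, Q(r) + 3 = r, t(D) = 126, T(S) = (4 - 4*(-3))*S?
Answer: -505/131 ≈ -3.8550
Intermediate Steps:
T(S) = 16*S (T(S) = (4 + 12)*S = 16*S)
Q(r) = -3 + r
o(P) = -111 + P
(o(22) + T(-26))/(t(130) + Q(8)) = ((-111 + 22) + 16*(-26))/(126 + (-3 + 8)) = (-89 - 416)/(126 + 5) = -505/131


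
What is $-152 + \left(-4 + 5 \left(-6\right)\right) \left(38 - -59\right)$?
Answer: $-3450$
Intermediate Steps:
$-152 + \left(-4 + 5 \left(-6\right)\right) \left(38 - -59\right) = -152 + \left(-4 - 30\right) \left(38 + 59\right) = -152 - 3298 = -3450$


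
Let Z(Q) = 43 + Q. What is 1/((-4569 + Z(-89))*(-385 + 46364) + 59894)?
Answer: -1/212133191 ≈ -4.7140e-9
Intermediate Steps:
1/((-4569 + Z(-89))*(-385 + 46364) + 59894) = 1/((-4569 + (43 - 89))*(-385 + 46364) + 59894) = 1/((-4569 - 46)*45979 + 59894) = 1/(-4615*45979 + 59894) = 1/(-212193085 + 59894) = 1/(-212133191) = -1/212133191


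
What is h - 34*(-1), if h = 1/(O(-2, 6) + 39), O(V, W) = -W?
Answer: 1123/33 ≈ 34.030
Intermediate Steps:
h = 1/33 (h = 1/(-1*6 + 39) = 1/(-6 + 39) = 1/33 ≈ 0.030303)
h - 34*(-1) = 1/33 - 34*(-1) = 1/33 + 34 = 1123/33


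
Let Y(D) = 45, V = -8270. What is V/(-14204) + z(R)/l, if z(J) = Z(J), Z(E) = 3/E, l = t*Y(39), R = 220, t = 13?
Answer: 88699301/152337900 ≈ 0.58225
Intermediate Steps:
l = 585 (l = 13*45 = 585)
z(J) = 3/J
V/(-14204) + z(R)/l = -8270/(-14204) + (3/220)/585 = -8270*(-1/14204) + (3*(1/220))*(1/585) = 4135/7102 + (3/220)*(1/585) = 4135/7102 + 1/42900 = 88699301/152337900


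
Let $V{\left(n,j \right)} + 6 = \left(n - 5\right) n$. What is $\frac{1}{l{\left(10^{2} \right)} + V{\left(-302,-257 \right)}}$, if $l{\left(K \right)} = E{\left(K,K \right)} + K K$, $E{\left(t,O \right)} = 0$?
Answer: $\frac{1}{102708} \approx 9.7363 \cdot 10^{-6}$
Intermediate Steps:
$V{\left(n,j \right)} = -6 + n \left(-5 + n\right)$ ($V{\left(n,j \right)} = -6 + \left(n - 5\right) n = -6 + \left(-5 + n\right) n = -6 + n \left(-5 + n\right)$)
$l{\left(K \right)} = K^{2}$ ($l{\left(K \right)} = 0 + K K = 0 + K^{2} = K^{2}$)
$\frac{1}{l{\left(10^{2} \right)} + V{\left(-302,-257 \right)}} = \frac{1}{\left(10^{2}\right)^{2} - \left(-1504 - 91204\right)} = \frac{1}{100^{2} + \left(-6 + 91204 + 1510\right)} = \frac{1}{10000 + 92708} = \frac{1}{102708}$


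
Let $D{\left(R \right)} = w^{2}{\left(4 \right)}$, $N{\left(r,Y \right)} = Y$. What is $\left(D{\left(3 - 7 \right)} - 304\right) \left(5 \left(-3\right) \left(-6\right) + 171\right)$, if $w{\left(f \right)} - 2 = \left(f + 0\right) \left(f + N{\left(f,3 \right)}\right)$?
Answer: $155556$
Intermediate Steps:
$w{\left(f \right)} = 2 + f \left(3 + f\right)$ ($w{\left(f \right)} = 2 + \left(f + 0\right) \left(f + 3\right) = 2 + f \left(3 + f\right)$)
$D{\left(R \right)} = 900$ ($D{\left(R \right)} = \left(2 + 4^{2} + 3 \cdot 4\right)^{2} = \left(2 + 16 + 12\right)^{2} = 30^{2} = 900$)
$\left(D{\left(3 - 7 \right)} - 304\right) \left(5 \left(-3\right) \left(-6\right) + 171\right) = \left(900 - 304\right) \left(5 \left(-3\right) \left(-6\right) + 171\right) = 596 \left(\left(-15\right) \left(-6\right) + 171\right) = 596 \left(90 + 171\right) = 596 \cdot 261 = 155556$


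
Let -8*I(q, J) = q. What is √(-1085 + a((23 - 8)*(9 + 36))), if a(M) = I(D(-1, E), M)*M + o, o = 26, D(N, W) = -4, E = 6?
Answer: I*√2886/2 ≈ 26.861*I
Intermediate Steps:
I(q, J) = -q/8
a(M) = 26 + M/2 (a(M) = (-⅛*(-4))*M + 26 = M/2 + 26 = 26 + M/2)
√(-1085 + a((23 - 8)*(9 + 36))) = √(-1085 + (26 + ((23 - 8)*(9 + 36))/2)) = √(-1085 + (26 + (15*45)/2)) = √(-1085 + (26 + (½)*675)) = √(-1085 + (26 + 675/2)) = √(-1085 + 727/2) = √(-1443/2) = I*√2886/2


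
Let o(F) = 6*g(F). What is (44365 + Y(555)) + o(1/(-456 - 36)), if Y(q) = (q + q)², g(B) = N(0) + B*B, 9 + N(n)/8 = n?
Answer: 51480275353/40344 ≈ 1.2760e+6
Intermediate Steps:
N(n) = -72 + 8*n
g(B) = -72 + B² (g(B) = (-72 + 8*0) + B*B = (-72 + 0) + B² = -72 + B²)
Y(q) = 4*q² (Y(q) = (2*q)² = 4*q²)
o(F) = -432 + 6*F² (o(F) = 6*(-72 + F²) = -432 + 6*F²)
(44365 + Y(555)) + o(1/(-456 - 36)) = (44365 + 4*555²) + (-432 + 6*(1/(-456 - 36))²) = (44365 + 4*308025) + (-432 + 6*(1/(-492))²) = (44365 + 1232100) + (-432 + 6*(-1/492)²) = 1276465 + (-432 + 6*(1/242064)) = 1276465 + (-432 + 1/40344) = 1276465 - 17428607/40344 = 51480275353/40344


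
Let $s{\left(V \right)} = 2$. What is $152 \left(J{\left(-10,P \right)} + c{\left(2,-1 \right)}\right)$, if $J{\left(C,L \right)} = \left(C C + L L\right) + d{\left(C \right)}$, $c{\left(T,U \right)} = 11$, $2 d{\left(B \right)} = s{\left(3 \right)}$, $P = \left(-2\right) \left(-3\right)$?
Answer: $22496$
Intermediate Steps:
$P = 6$
$d{\left(B \right)} = 1$ ($d{\left(B \right)} = \frac{1}{2} \cdot 2 = 1$)
$J{\left(C,L \right)} = 1 + C^{2} + L^{2}$ ($J{\left(C,L \right)} = \left(C C + L L\right) + 1 = \left(C^{2} + L^{2}\right) + 1 = 1 + C^{2} + L^{2}$)
$152 \left(J{\left(-10,P \right)} + c{\left(2,-1 \right)}\right) = 152 \left(\left(1 + \left(-10\right)^{2} + 6^{2}\right) + 11\right) = 152 \left(\left(1 + 100 + 36\right) + 11\right) = 152 \left(137 + 11\right) = 152 \cdot 148 = 22496$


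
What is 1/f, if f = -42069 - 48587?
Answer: -1/90656 ≈ -1.1031e-5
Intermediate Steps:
f = -90656
1/f = 1/(-90656) = -1/90656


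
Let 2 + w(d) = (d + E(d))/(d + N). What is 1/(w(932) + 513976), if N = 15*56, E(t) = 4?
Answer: 443/227690716 ≈ 1.9456e-6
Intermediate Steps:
N = 840
w(d) = -2 + (4 + d)/(840 + d) (w(d) = -2 + (d + 4)/(d + 840) = -2 + (4 + d)/(840 + d))
1/(w(932) + 513976) = 1/((-1676 - 1*932)/(840 + 932) + 513976) = 1/((-1676 - 932)/1772 + 513976) = 1/((1/1772)*(-2608) + 513976) = 1/(-652/443 + 513976) = 1/(227690716/443) = 443/227690716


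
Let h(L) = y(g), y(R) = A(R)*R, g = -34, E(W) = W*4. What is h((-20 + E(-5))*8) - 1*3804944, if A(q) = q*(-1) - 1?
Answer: -3806066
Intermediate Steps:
E(W) = 4*W
A(q) = -1 - q (A(q) = -q - 1 = -1 - q)
y(R) = R*(-1 - R) (y(R) = (-1 - R)*R = R*(-1 - R))
h(L) = -1122 (h(L) = -1*(-34)*(1 - 34) = -1*(-34)*(-33) = -1122)
h((-20 + E(-5))*8) - 1*3804944 = -1122 - 1*3804944 = -1122 - 3804944 = -3806066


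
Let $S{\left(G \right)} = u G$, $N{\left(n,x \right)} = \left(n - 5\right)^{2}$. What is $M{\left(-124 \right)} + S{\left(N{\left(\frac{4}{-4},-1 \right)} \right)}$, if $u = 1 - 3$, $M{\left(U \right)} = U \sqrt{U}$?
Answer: $-72 - 248 i \sqrt{31} \approx -72.0 - 1380.8 i$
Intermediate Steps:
$M{\left(U \right)} = U^{\frac{3}{2}}$
$u = -2$ ($u = 1 - 3 = -2$)
$N{\left(n,x \right)} = \left(-5 + n\right)^{2}$
$S{\left(G \right)} = - 2 G$
$M{\left(-124 \right)} + S{\left(N{\left(\frac{4}{-4},-1 \right)} \right)} = \left(-124\right)^{\frac{3}{2}} - 2 \left(-5 + \frac{4}{-4}\right)^{2} = - 248 i \sqrt{31} - 2 \left(-5 + 4 \left(- \frac{1}{4}\right)\right)^{2} = - 248 i \sqrt{31} - 2 \left(-5 - 1\right)^{2} = - 248 i \sqrt{31} - 2 \left(-6\right)^{2} = - 248 i \sqrt{31} - 72 = -72 - 248 i \sqrt{31}$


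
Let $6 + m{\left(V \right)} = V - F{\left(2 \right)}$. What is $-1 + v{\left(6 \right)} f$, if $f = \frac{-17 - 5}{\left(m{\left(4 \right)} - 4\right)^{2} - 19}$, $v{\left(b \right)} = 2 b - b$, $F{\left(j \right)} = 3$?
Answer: $- \frac{97}{31} \approx -3.129$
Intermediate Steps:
$m{\left(V \right)} = -9 + V$ ($m{\left(V \right)} = -6 + \left(V - 3\right) = -6 + \left(-3 + V\right) = -9 + V$)
$v{\left(b \right)} = b$
$f = - \frac{11}{31}$ ($f = \frac{-17 - 5}{\left(\left(-9 + 4\right) - 4\right)^{2} - 19} = - \frac{22}{\left(-5 - 4\right)^{2} - 19} = - \frac{22}{\left(-9\right)^{2} - 19} = - \frac{22}{81 - 19} = - \frac{22}{62} = \left(-22\right) \frac{1}{62} = - \frac{11}{31} \approx -0.35484$)
$-1 + v{\left(6 \right)} f = -1 + 6 \left(- \frac{11}{31}\right) = -1 - \frac{66}{31} = - \frac{97}{31}$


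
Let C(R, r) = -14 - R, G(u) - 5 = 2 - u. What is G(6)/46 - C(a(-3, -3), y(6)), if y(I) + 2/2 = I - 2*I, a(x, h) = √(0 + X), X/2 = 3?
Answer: 645/46 + √6 ≈ 16.471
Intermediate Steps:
X = 6 (X = 2*3 = 6)
G(u) = 7 - u (G(u) = 5 + (2 - u) = 7 - u)
a(x, h) = √6 (a(x, h) = √(0 + 6) = √6)
y(I) = -1 - I (y(I) = -1 + (I - 2*I) = -1 - I)
G(6)/46 - C(a(-3, -3), y(6)) = (7 - 1*6)/46 - (-14 - √6) = (7 - 6)/46 + (14 + √6) = (1/46)*1 + (14 + √6) = 1/46 + (14 + √6) = 645/46 + √6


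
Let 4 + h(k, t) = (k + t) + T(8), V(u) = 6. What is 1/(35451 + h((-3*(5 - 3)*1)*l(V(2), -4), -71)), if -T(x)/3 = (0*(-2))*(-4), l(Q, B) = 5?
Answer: 1/35346 ≈ 2.8292e-5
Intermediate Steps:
T(x) = 0 (T(x) = -3*0*(-2)*(-4) = -0*(-4) = -3*0 = 0)
h(k, t) = -4 + k + t (h(k, t) = -4 + ((k + t) + 0) = -4 + (k + t) = -4 + k + t)
1/(35451 + h((-3*(5 - 3)*1)*l(V(2), -4), -71)) = 1/(35451 + (-4 + (-3*(5 - 3)*1)*5 - 71)) = 1/(35451 + (-4 + (-3*2*1)*5 - 71)) = 1/(35451 + (-4 - 6*1*5 - 71)) = 1/(35451 + (-4 - 6*5 - 71)) = 1/(35451 + (-4 - 30 - 71)) = 1/(35451 - 105) = 1/35346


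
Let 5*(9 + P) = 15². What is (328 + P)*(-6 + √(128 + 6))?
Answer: -2184 + 364*√134 ≈ 2029.6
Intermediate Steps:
P = 36 (P = -9 + (⅕)*15² = -9 + (⅕)*225 = -9 + 45 = 36)
(328 + P)*(-6 + √(128 + 6)) = (328 + 36)*(-6 + √(128 + 6)) = 364*(-6 + √134) = -2184 + 364*√134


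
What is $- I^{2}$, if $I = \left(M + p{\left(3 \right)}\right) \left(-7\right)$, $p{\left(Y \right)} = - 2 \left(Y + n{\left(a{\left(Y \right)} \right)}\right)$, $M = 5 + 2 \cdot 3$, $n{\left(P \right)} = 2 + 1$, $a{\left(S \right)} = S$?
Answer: $-49$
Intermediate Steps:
$n{\left(P \right)} = 3$
$M = 11$ ($M = 5 + 6 = 11$)
$p{\left(Y \right)} = -6 - 2 Y$ ($p{\left(Y \right)} = - 2 \left(Y + 3\right) = - 2 \left(3 + Y\right) = -6 - 2 Y$)
$I = 7$ ($I = \left(11 - 12\right) \left(-7\right) = \left(-1\right) \left(-7\right) = 7$)
$- I^{2} = - 7^{2} = \left(-1\right) 49 = -49$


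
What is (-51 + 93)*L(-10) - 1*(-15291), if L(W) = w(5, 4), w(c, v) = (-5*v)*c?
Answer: 11091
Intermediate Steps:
w(c, v) = -5*c*v
L(W) = -100 (L(W) = -5*5*4 = -100)
(-51 + 93)*L(-10) - 1*(-15291) = (-51 + 93)*(-100) - 1*(-15291) = 42*(-100) + 15291 = -4200 + 15291 = 11091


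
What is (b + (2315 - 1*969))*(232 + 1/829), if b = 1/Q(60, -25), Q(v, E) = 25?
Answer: 6472063179/20725 ≈ 3.1228e+5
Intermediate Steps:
b = 1/25 ≈ 0.040000
(b + (2315 - 1*969))*(232 + 1/829) = (1/25 + (2315 - 1*969))*(232 + 1/829) = (1/25 + (2315 - 969))*(232 + 1/829) = (1/25 + 1346)*(192329/829) = (33651/25)*(192329/829) = 6472063179/20725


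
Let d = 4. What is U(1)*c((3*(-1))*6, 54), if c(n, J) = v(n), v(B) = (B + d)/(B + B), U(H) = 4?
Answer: 14/9 ≈ 1.5556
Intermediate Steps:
v(B) = (4 + B)/(2*B) (v(B) = (B + 4)/(B + B) = (4 + B)/((2*B)) = (4 + B)*(1/(2*B)) = (4 + B)/(2*B))
c(n, J) = (4 + n)/(2*n)
U(1)*c((3*(-1))*6, 54) = 4*((4 + (3*(-1))*6)/(2*(((3*(-1))*6)))) = 4*((4 - 3*6)/(2*((-3*6)))) = 4*((½)*(4 - 18)/(-18)) = 4*((½)*(-1/18)*(-14)) = 4*(7/18) = 14/9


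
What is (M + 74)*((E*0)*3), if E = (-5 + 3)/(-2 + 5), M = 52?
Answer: 0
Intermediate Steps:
E = -⅔ (E = -2/3 = -2*⅓ = -⅔ ≈ -0.66667)
(M + 74)*((E*0)*3) = (52 + 74)*(-⅔*0*3) = 126*(0*3) = 126*0 = 0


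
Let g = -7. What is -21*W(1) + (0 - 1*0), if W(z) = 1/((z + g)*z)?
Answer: 7/2 ≈ 3.5000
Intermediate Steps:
W(z) = 1/(z*(-7 + z)) (W(z) = 1/((z - 7)*z) = 1/((-7 + z)*z) = 1/(z*(-7 + z)))
-21*W(1) + (0 - 1*0) = -21/(1*(-7 + 1)) + (0 - 1*0) = -21/(-6) + (0 + 0) = -21*(-1)/6 + 0 = -21*(-⅙) + 0 = 7/2 + 0 = 7/2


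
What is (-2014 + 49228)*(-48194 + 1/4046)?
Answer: -4603197933261/2023 ≈ -2.2754e+9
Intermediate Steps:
(-2014 + 49228)*(-48194 + 1/4046) = 47214*(-48194 + 1/4046) = 47214*(-194992923/4046) = -4603197933261/2023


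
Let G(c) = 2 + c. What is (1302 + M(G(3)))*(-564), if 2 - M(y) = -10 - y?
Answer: -743916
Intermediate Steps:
M(y) = 12 + y (M(y) = 2 - (-10 - y) = 2 + (10 + y) = 12 + y)
(1302 + M(G(3)))*(-564) = (1302 + (12 + (2 + 3)))*(-564) = (1302 + (12 + 5))*(-564) = (1302 + 17)*(-564) = 1319*(-564) = -743916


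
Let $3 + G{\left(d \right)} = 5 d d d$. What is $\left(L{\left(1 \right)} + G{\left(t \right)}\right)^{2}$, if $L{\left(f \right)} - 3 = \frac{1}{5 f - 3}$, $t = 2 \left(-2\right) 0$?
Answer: $\frac{1}{4} \approx 0.25$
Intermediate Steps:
$t = 0$ ($t = \left(-4\right) 0 = 0$)
$G{\left(d \right)} = -3 + 5 d^{3}$ ($G{\left(d \right)} = -3 + 5 d d d = -3 + 5 d^{2} d = -3 + 5 d^{3}$)
$L{\left(f \right)} = 3 + \frac{1}{-3 + 5 f}$ ($L{\left(f \right)} = 3 + \frac{1}{5 f - 3} = 3 + \frac{1}{-3 + 5 f}$)
$\left(L{\left(1 \right)} + G{\left(t \right)}\right)^{2} = \left(\frac{-8 + 15 \cdot 1}{-3 + 5 \cdot 1} - \left(3 - 5 \cdot 0^{3}\right)\right)^{2} = \left(\frac{-8 + 15}{-3 + 5} + \left(-3 + 5 \cdot 0\right)\right)^{2} = \left(\frac{1}{2} \cdot 7 + \left(-3 + 0\right)\right)^{2} = \left(\frac{1}{2} \cdot 7 - 3\right)^{2} = \left(\frac{7}{2} - 3\right)^{2} = \left(\frac{1}{2}\right)^{2} = \frac{1}{4}$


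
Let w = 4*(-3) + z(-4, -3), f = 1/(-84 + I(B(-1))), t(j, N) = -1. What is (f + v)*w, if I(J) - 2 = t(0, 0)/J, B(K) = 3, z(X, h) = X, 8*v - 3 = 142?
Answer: -71582/247 ≈ -289.81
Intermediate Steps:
v = 145/8 (v = 3/8 + (⅛)*142 = 3/8 + 71/4 = 145/8 ≈ 18.125)
I(J) = 2 - 1/J
f = -3/247 (f = 1/(-84 + (2 - 1/3)) = 1/(-84 + (2 - 1*⅓)) = 1/(-84 + (2 - ⅓)) = 1/(-84 + 5/3) = 1/(-247/3) = -3/247 ≈ -0.012146)
w = -16 (w = 4*(-3) - 4 = -12 - 4 = -16)
(f + v)*w = (-3/247 + 145/8)*(-16) = (35791/1976)*(-16) = -71582/247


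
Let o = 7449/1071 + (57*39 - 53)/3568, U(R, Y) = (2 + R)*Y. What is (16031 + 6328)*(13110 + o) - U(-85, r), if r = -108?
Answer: 62263579527397/212296 ≈ 2.9329e+8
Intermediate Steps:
U(R, Y) = Y*(2 + R)
o = 4817017/636888 (o = 7449*(1/1071) + (2223 - 53)*(1/3568) = 2483/357 + 2170*(1/3568) = 2483/357 + 1085/1784 = 4817017/636888 ≈ 7.5634)
(16031 + 6328)*(13110 + o) - U(-85, r) = (16031 + 6328)*(13110 + 4817017/636888) - (-108)*(2 - 85) = 22359*(8354418697/636888) - (-108)*(-83) = 62265482548741/212296 - 1*8964 = 62265482548741/212296 - 8964 = 62263579527397/212296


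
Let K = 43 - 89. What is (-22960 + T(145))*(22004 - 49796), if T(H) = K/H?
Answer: 92526404832/145 ≈ 6.3811e+8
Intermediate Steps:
K = -46
T(H) = -46/H
(-22960 + T(145))*(22004 - 49796) = (-22960 - 46/145)*(22004 - 49796) = (-22960 - 46*1/145)*(-27792) = (-22960 - 46/145)*(-27792) = -3329246/145*(-27792) = 92526404832/145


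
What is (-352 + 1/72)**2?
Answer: 642267649/5184 ≈ 1.2389e+5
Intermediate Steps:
(-352 + 1/72)**2 = (-25343/72)**2 = 642267649/5184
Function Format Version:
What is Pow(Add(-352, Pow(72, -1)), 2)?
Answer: Rational(642267649, 5184) ≈ 1.2389e+5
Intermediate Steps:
Pow(Add(-352, Pow(72, -1)), 2) = Pow(Add(-352, Rational(1, 72)), 2) = Pow(Rational(-25343, 72), 2) = Rational(642267649, 5184)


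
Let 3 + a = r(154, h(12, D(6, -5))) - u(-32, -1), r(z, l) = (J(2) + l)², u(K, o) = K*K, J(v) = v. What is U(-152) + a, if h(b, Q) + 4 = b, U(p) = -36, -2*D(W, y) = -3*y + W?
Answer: -963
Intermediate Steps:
D(W, y) = -W/2 + 3*y/2 (D(W, y) = -(-3*y + W)/2 = -(W - 3*y)/2 = -W/2 + 3*y/2)
u(K, o) = K²
h(b, Q) = -4 + b
r(z, l) = (2 + l)²
a = -927 (a = -3 + ((2 + (-4 + 12))² - 1*(-32)²) = -3 + ((2 + 8)² - 1*1024) = -3 + (10² - 1024) = -3 + (100 - 1024) = -3 - 924 = -927)
U(-152) + a = -36 - 927 = -963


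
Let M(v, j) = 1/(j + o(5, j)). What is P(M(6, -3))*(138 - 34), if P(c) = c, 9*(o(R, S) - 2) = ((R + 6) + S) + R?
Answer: 234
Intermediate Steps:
o(R, S) = 8/3 + S/9 + 2*R/9 (o(R, S) = 2 + (((R + 6) + S) + R)/9 = 2 + (((6 + R) + S) + R)/9 = 2 + ((6 + R + S) + R)/9 = 2 + (6 + S + 2*R)/9 = 2 + (⅔ + S/9 + 2*R/9) = 8/3 + S/9 + 2*R/9)
M(v, j) = 1/(34/9 + 10*j/9) (M(v, j) = 1/(j + (8/3 + j/9 + (2/9)*5)) = 1/(j + (8/3 + j/9 + 10/9)) = 1/(j + (34/9 + j/9)) = 1/(34/9 + 10*j/9))
P(M(6, -3))*(138 - 34) = (9/(2*(17 + 5*(-3))))*(138 - 34) = (9/(2*(17 - 15)))*104 = ((9/2)/2)*104 = ((9/2)*(½))*104 = (9/4)*104 = 234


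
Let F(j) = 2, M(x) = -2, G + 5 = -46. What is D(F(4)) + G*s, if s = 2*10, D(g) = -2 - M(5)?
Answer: -1020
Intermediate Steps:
G = -51 (G = -5 - 46 = -51)
D(g) = 0 (D(g) = -2 - 1*(-2) = -2 + 2 = 0)
s = 20
D(F(4)) + G*s = 0 - 51*20 = 0 - 1020 = -1020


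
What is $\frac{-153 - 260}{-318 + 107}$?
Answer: $\frac{413}{211} \approx 1.9573$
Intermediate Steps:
$\frac{-153 - 260}{-318 + 107} = - \frac{413}{-211} = \left(-413\right) \left(- \frac{1}{211}\right) = \frac{413}{211}$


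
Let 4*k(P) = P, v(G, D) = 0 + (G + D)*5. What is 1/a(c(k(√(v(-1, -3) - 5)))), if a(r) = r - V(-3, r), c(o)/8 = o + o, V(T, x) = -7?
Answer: 7/449 - 20*I/449 ≈ 0.01559 - 0.044543*I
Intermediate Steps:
v(G, D) = 5*D + 5*G (v(G, D) = 0 + (D + G)*5 = 0 + (5*D + 5*G) = 5*D + 5*G)
k(P) = P/4
c(o) = 16*o (c(o) = 8*(o + o) = 8*(2*o) = 16*o)
a(r) = 7 + r (a(r) = r - 1*(-7) = r + 7 = 7 + r)
1/a(c(k(√(v(-1, -3) - 5)))) = 1/(7 + 16*(√((5*(-3) + 5*(-1)) - 5)/4)) = 1/(7 + 16*(√((-15 - 5) - 5)/4)) = 1/(7 + 16*(√(-20 - 5)/4)) = 1/(7 + 16*(√(-25)/4)) = 1/(7 + 16*((5*I)/4)) = 1/(7 + 16*(5*I/4)) = 1/(7 + 20*I) = (7 - 20*I)/449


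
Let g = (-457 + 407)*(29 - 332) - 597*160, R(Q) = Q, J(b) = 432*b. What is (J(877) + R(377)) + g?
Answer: 298871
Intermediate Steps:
g = -80370 (g = -50*(-303) - 95520 = 15150 - 95520 = -80370)
(J(877) + R(377)) + g = (432*877 + 377) - 80370 = (378864 + 377) - 80370 = 379241 - 80370 = 298871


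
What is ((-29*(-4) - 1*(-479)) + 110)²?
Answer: 497025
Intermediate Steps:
((-29*(-4) - 1*(-479)) + 110)² = ((116 + 479) + 110)² = (595 + 110)² = 705² = 497025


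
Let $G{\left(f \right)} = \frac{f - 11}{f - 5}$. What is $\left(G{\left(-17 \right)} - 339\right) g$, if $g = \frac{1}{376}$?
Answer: $- \frac{3715}{4136} \approx -0.89821$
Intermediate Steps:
$G{\left(f \right)} = \frac{-11 + f}{-5 + f}$
$g = \frac{1}{376} \approx 0.0026596$
$\left(G{\left(-17 \right)} - 339\right) g = \left(\frac{-11 - 17}{-5 - 17} - 339\right) \frac{1}{376} = \left(\frac{1}{-22} \left(-28\right) - 339\right) \frac{1}{376} = \left(\left(- \frac{1}{22}\right) \left(-28\right) - 339\right) \frac{1}{376} = \left(\frac{14}{11} - 339\right) \frac{1}{376} = \left(- \frac{3715}{11}\right) \frac{1}{376} = - \frac{3715}{4136}$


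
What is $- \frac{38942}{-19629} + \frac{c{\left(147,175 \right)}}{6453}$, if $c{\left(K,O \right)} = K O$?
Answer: $\frac{28009213}{4691331} \approx 5.9704$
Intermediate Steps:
$- \frac{38942}{-19629} + \frac{c{\left(147,175 \right)}}{6453} = - \frac{38942}{-19629} + \frac{147 \cdot 175}{6453} = \left(-38942\right) \left(- \frac{1}{19629}\right) + 25725 \cdot \frac{1}{6453} = \frac{38942}{19629} + \frac{8575}{2151} = \frac{28009213}{4691331}$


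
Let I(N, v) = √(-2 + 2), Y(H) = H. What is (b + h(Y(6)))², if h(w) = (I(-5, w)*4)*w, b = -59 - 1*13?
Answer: 5184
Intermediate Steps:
I(N, v) = 0 (I(N, v) = √0 = 0)
b = -72 (b = -59 - 13 = -72)
h(w) = 0 (h(w) = (0*4)*w = 0*w = 0)
(b + h(Y(6)))² = (-72 + 0)² = (-72)² = 5184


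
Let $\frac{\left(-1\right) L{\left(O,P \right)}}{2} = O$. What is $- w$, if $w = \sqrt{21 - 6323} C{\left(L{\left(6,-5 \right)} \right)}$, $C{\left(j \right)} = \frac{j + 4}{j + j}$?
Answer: $- \frac{i \sqrt{6302}}{3} \approx - 26.462 i$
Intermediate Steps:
$L{\left(O,P \right)} = - 2 O$
$C{\left(j \right)} = \frac{4 + j}{2 j}$
$w = \frac{i \sqrt{6302}}{3}$ ($w = \sqrt{21 - 6323} \frac{4 - 12}{2 \left(\left(-2\right) 6\right)} = \sqrt{-6302} \frac{4 - 12}{2 \left(-12\right)} = i \sqrt{6302} \cdot \frac{1}{2} \left(- \frac{1}{12}\right) \left(-8\right) = i \sqrt{6302} \cdot \frac{1}{3} = \frac{i \sqrt{6302}}{3} \approx 26.462 i$)
$- w = - \frac{i \sqrt{6302}}{3}$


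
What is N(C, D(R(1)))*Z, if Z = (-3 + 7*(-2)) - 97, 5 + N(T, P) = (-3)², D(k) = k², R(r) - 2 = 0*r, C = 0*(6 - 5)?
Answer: -456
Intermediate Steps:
C = 0 (C = 0*1 = 0)
R(r) = 2 (R(r) = 2 + 0*r = 2 + 0 = 2)
N(T, P) = 4 (N(T, P) = -5 + (-3)² = -5 + 9 = 4)
Z = -114 (Z = (-3 - 14) - 97 = -17 - 97 = -114)
N(C, D(R(1)))*Z = 4*(-114) = -456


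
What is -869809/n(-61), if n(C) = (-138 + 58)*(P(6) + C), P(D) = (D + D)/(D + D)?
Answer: -869809/4800 ≈ -181.21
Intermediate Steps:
P(D) = 1 (P(D) = (2*D)/((2*D)) = (2*D)*(1/(2*D)) = 1)
n(C) = -80 - 80*C (n(C) = (-138 + 58)*(1 + C) = -80*(1 + C) = -80 - 80*C)
-869809/n(-61) = -869809/(-80 - 80*(-61)) = -869809/(-80 + 4880) = -869809/4800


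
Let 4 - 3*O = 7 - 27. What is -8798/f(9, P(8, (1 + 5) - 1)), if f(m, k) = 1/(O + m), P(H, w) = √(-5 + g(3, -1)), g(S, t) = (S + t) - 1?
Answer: -149566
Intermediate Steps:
g(S, t) = -1 + S + t
P(H, w) = 2*I (P(H, w) = √(-5 + (-1 + 3 - 1)) = √(-5 + 1) = √(-4) = 2*I)
O = 8 (O = 4/3 - (7 - 27)/3 = 4/3 - ⅓*(-20) = 4/3 + 20/3 = 8)
f(m, k) = 1/(8 + m)
-8798/f(9, P(8, (1 + 5) - 1)) = -8798/(1/(8 + 9)) = -8798/(1/17) = -8798/1/17 = -8798*17 = -149566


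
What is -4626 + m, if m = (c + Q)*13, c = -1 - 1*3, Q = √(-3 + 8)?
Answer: -4678 + 13*√5 ≈ -4648.9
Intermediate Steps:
Q = √5 ≈ 2.2361
c = -4 (c = -1 - 3 = -4)
m = -52 + 13*√5 (m = (-4 + √5)*13 = -52 + 13*√5 ≈ -22.931)
-4626 + m = -4626 + (-52 + 13*√5) = -4678 + 13*√5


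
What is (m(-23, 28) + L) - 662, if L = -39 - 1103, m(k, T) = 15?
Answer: -1789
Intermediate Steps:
L = -1142
(m(-23, 28) + L) - 662 = (15 - 1142) - 662 = -1127 - 662 = -1789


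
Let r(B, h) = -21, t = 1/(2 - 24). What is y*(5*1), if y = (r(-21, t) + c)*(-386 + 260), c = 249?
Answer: -143640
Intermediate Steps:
t = -1/22 (t = 1/(-22) = -1/22 ≈ -0.045455)
y = -28728 (y = (-21 + 249)*(-386 + 260) = 228*(-126) = -28728)
y*(5*1) = -143640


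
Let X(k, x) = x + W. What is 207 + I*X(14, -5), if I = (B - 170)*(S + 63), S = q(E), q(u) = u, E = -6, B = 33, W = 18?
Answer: -101310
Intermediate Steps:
S = -6
I = -7809 (I = (33 - 170)*(-6 + 63) = -137*57 = -7809)
X(k, x) = 18 + x (X(k, x) = x + 18 = 18 + x)
207 + I*X(14, -5) = 207 - 7809*(18 - 5) = 207 - 7809*13 = 207 - 101517 = -101310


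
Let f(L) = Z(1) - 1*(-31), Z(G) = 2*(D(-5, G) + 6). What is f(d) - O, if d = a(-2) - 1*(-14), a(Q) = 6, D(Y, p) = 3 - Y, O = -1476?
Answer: 1535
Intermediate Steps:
Z(G) = 28 (Z(G) = 2*((3 - 1*(-5)) + 6) = 2*((3 + 5) + 6) = 2*(8 + 6) = 2*14 = 28)
d = 20 (d = 6 - 1*(-14) = 6 + 14 = 20)
f(L) = 59 (f(L) = 28 - 1*(-31) = 28 + 31 = 59)
f(d) - O = 59 - 1*(-1476) = 59 + 1476 = 1535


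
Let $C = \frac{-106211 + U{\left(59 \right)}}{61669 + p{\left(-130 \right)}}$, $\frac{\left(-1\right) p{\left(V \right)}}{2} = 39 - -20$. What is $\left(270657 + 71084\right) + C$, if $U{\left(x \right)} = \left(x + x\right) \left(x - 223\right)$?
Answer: $\frac{21034374728}{61551} \approx 3.4174 \cdot 10^{5}$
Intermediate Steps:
$U{\left(x \right)} = 2 x \left(-223 + x\right)$
$p{\left(V \right)} = -118$ ($p{\left(V \right)} = - 2 \left(39 - -20\right) = - 2 \left(39 + 20\right) = \left(-2\right) 59 = -118$)
$C = - \frac{125563}{61551}$ ($C = \frac{-106211 + 2 \cdot 59 \left(-223 + 59\right)}{61669 - 118} = \frac{-106211 + 2 \cdot 59 \left(-164\right)}{61551} = \left(-106211 - 19352\right) \frac{1}{61551} = \left(-125563\right) \frac{1}{61551} = - \frac{125563}{61551} \approx -2.04$)
$\left(270657 + 71084\right) + C = \left(270657 + 71084\right) - \frac{125563}{61551} = 341741 - \frac{125563}{61551} = \frac{21034374728}{61551}$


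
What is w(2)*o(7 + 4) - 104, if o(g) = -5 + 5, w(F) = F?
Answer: -104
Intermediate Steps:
o(g) = 0
w(2)*o(7 + 4) - 104 = 2*0 - 104 = 0 - 104 = -104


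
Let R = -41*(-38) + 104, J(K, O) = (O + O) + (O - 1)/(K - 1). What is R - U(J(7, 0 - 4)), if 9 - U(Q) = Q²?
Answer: 62317/36 ≈ 1731.0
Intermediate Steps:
J(K, O) = 2*O + (-1 + O)/(-1 + K)
U(Q) = 9 - Q²
R = 1662 (R = 1558 + 104 = 1662)
R - U(J(7, 0 - 4)) = 1662 - (9 - ((-1 - (0 - 4) + 2*7*(0 - 4))/(-1 + 7))²) = 1662 - (9 - ((-1 - 1*(-4) + 2*7*(-4))/6)²) = 1662 - (9 - ((-1 + 4 - 56)/6)²) = 1662 - (9 - ((⅙)*(-53))²) = 1662 - (9 - (-53/6)²) = 1662 - (9 - 1*2809/36) = 1662 - (9 - 2809/36) = 1662 - 1*(-2485/36) = 1662 + 2485/36 = 62317/36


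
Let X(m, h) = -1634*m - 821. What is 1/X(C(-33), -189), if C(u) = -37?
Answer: 1/59637 ≈ 1.6768e-5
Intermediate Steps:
X(m, h) = -821 - 1634*m
1/X(C(-33), -189) = 1/(-821 - 1634*(-37)) = 1/(-821 + 60458) = 1/59637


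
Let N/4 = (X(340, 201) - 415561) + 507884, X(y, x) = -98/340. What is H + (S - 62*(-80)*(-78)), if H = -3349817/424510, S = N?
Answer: -25398411849/1443334 ≈ -17597.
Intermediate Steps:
X(y, x) = -49/170 (X(y, x) = -98*1/340 = -49/170)
N = 31389722/85 (N = 4*((-49/170 - 415561) + 507884) = 4*(-70645419/170 + 507884) = 4*(15694861/170) = 31389722/85 ≈ 3.6929e+5)
S = 31389722/85 ≈ 3.6929e+5
H = -3349817/424510 (H = -3349817*1/424510 = -3349817/424510 ≈ -7.8910)
H + (S - 62*(-80)*(-78)) = -3349817/424510 + (31389722/85 - 62*(-80)*(-78)) = -3349817/424510 + (31389722/85 - (-4960)*(-78)) = -3349817/424510 + (31389722/85 - 1*386880) = -3349817/424510 + (31389722/85 - 386880) = -3349817/424510 - 1495078/85 = -25398411849/1443334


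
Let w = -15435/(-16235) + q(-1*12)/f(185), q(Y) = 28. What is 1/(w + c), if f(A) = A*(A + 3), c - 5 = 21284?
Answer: 28232665/601072069379 ≈ 4.6970e-5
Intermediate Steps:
c = 21289 (c = 5 + 21284 = 21289)
f(A) = A*(3 + A)
w = 26864194/28232665 (w = -15435/(-16235) + 28/((185*(3 + 185))) = -15435*(-1/16235) + 28/((185*188)) = 3087/3247 + 28/34780 = 3087/3247 + 28*(1/34780) = 3087/3247 + 7/8695 = 26864194/28232665 ≈ 0.95153)
1/(w + c) = 1/(26864194/28232665 + 21289) = 1/(601072069379/28232665) = 28232665/601072069379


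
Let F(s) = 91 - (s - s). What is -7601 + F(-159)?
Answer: -7510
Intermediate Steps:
F(s) = 91 (F(s) = 91 - 1*0 = 91 + 0 = 91)
-7601 + F(-159) = -7601 + 91 = -7510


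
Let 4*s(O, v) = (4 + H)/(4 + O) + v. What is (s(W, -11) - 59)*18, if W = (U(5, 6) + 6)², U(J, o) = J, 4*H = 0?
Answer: -277839/250 ≈ -1111.4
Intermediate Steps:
H = 0 (H = (¼)*0 = 0)
W = 121 (W = (5 + 6)² = 11² = 121)
s(O, v) = 1/(4 + O) + v/4 (s(O, v) = ((4 + 0)/(4 + O) + v)/4 = (4/(4 + O) + v)/4 = (v + 4/(4 + O))/4 = 1/(4 + O) + v/4)
(s(W, -11) - 59)*18 = ((1 - 11 + (¼)*121*(-11))/(4 + 121) - 59)*18 = ((1 - 11 - 1331/4)/125 - 59)*18 = ((1/125)*(-1371/4) - 59)*18 = (-1371/500 - 59)*18 = -30871/500*18 = -277839/250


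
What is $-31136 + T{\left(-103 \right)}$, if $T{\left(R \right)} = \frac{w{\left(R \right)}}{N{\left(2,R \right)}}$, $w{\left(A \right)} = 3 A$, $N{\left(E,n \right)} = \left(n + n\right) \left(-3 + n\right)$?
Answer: $- \frac{6600835}{212} \approx -31136.0$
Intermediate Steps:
$N{\left(E,n \right)} = 2 n \left(-3 + n\right)$
$T{\left(R \right)} = \frac{3}{2 \left(-3 + R\right)}$ ($T{\left(R \right)} = \frac{3 R}{2 R \left(-3 + R\right)} = 3 R \frac{1}{2 R \left(-3 + R\right)} = \frac{3}{2 \left(-3 + R\right)}$)
$-31136 + T{\left(-103 \right)} = -31136 + \frac{3}{2 \left(-3 - 103\right)} = -31136 + \frac{3}{2 \left(-106\right)} = -31136 + \frac{3}{2} \left(- \frac{1}{106}\right) = -31136 - \frac{3}{212} = - \frac{6600835}{212}$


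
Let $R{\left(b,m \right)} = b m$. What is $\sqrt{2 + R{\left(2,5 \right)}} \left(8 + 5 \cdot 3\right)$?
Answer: $46 \sqrt{3} \approx 79.674$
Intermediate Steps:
$\sqrt{2 + R{\left(2,5 \right)}} \left(8 + 5 \cdot 3\right) = \sqrt{2 + 2 \cdot 5} \left(8 + 5 \cdot 3\right) = \sqrt{2 + 10} \left(8 + 15\right) = \sqrt{12} \cdot 23 = 2 \sqrt{3} \cdot 23 = 46 \sqrt{3}$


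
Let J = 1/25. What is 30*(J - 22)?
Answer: -3294/5 ≈ -658.80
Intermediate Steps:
J = 1/25 ≈ 0.040000
30*(J - 22) = 30*(1/25 - 22) = 30*(-549/25) = -3294/5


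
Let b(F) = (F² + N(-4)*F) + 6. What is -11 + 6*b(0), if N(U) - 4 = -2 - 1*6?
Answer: 25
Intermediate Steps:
N(U) = -4 (N(U) = 4 + (-2 - 1*6) = 4 + (-2 - 6) = 4 - 8 = -4)
b(F) = 6 + F² - 4*F (b(F) = (F² - 4*F) + 6 = 6 + F² - 4*F)
-11 + 6*b(0) = -11 + 6*(6 + 0² - 4*0) = -11 + 6*(6 + 0 + 0) = -11 + 6*6 = -11 + 36 = 25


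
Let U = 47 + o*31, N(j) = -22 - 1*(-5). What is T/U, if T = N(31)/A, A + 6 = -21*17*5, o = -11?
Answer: -17/526554 ≈ -3.2285e-5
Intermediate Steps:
N(j) = -17 (N(j) = -22 + 5 = -17)
A = -1791 (A = -6 - 21*17*5 = -6 - 357*5 = -6 - 1785 = -1791)
T = 17/1791 (T = -17/(-1791) = -17*(-1/1791) = 17/1791 ≈ 0.0094919)
U = -294 (U = 47 - 11*31 = 47 - 341 = -294)
T/U = (17/1791)/(-294) = (17/1791)*(-1/294) = -17/526554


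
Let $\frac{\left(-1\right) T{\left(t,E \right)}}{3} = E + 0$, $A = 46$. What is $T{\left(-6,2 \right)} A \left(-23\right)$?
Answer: $6348$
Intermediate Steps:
$T{\left(t,E \right)} = - 3 E$ ($T{\left(t,E \right)} = - 3 \left(E + 0\right) = - 3 E$)
$T{\left(-6,2 \right)} A \left(-23\right) = \left(-3\right) 2 \cdot 46 \left(-23\right) = \left(-6\right) 46 \left(-23\right) = \left(-276\right) \left(-23\right) = 6348$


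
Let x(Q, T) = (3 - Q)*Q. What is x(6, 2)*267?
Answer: -4806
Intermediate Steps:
x(Q, T) = Q*(3 - Q)
x(6, 2)*267 = (6*(3 - 1*6))*267 = (6*(3 - 6))*267 = (6*(-3))*267 = -18*267 = -4806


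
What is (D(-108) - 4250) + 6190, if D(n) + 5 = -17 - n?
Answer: 2026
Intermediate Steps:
D(n) = -22 - n (D(n) = -5 + (-17 - n) = -22 - n)
(D(-108) - 4250) + 6190 = ((-22 - 1*(-108)) - 4250) + 6190 = ((-22 + 108) - 4250) + 6190 = (86 - 4250) + 6190 = -4164 + 6190 = 2026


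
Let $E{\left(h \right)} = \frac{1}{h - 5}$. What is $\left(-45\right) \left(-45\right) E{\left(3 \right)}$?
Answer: $- \frac{2025}{2} \approx -1012.5$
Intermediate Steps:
$E{\left(h \right)} = \frac{1}{-5 + h}$
$\left(-45\right) \left(-45\right) E{\left(3 \right)} = \frac{\left(-45\right) \left(-45\right)}{-5 + 3} = \frac{2025}{-2} = 2025 \left(- \frac{1}{2}\right) = - \frac{2025}{2}$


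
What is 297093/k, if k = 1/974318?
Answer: 289463057574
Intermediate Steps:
k = 1/974318 ≈ 1.0264e-6
297093/k = 297093/(1/974318) = 297093*974318 = 289463057574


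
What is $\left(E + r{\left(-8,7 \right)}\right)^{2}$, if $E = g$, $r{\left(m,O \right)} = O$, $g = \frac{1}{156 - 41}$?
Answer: $\frac{649636}{13225} \approx 49.122$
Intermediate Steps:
$g = \frac{1}{115} \approx 0.0086956$
$E = \frac{1}{115} \approx 0.0086956$
$\left(E + r{\left(-8,7 \right)}\right)^{2} = \left(\frac{1}{115} + 7\right)^{2} = \left(\frac{806}{115}\right)^{2} = \frac{649636}{13225}$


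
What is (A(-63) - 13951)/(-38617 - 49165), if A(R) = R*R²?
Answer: 131999/43891 ≈ 3.0074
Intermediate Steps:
A(R) = R³
(A(-63) - 13951)/(-38617 - 49165) = ((-63)³ - 13951)/(-38617 - 49165) = (-250047 - 13951)/(-87782) = -263998*(-1/87782) = 131999/43891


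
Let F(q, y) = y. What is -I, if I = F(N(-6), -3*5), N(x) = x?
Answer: 15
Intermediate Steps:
I = -15 (I = -3*5 = -15)
-I = -1*(-15) = 15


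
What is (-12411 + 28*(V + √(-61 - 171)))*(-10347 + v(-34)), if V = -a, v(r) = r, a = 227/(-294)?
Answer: 385842491/3 - 581336*I*√58 ≈ 1.2861e+8 - 4.4273e+6*I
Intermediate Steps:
a = -227/294 (a = 227*(-1/294) = -227/294 ≈ -0.77211)
V = 227/294 (V = -1*(-227/294) = 227/294 ≈ 0.77211)
(-12411 + 28*(V + √(-61 - 171)))*(-10347 + v(-34)) = (-12411 + 28*(227/294 + √(-61 - 171)))*(-10347 - 34) = (-12411 + 28*(227/294 + √(-232)))*(-10381) = (-12411 + 28*(227/294 + 2*I*√58))*(-10381) = (-12411 + (454/21 + 56*I*√58))*(-10381) = (-260177/21 + 56*I*√58)*(-10381) = 385842491/3 - 581336*I*√58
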